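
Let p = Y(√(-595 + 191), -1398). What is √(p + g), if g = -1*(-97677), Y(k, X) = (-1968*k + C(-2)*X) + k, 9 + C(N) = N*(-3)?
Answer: √(101871 - 3934*I*√101) ≈ 324.92 - 60.84*I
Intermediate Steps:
C(N) = -9 - 3*N (C(N) = -9 + N*(-3) = -9 - 3*N)
Y(k, X) = -1967*k - 3*X (Y(k, X) = (-1968*k + (-9 - 3*(-2))*X) + k = (-1968*k + (-9 + 6)*X) + k = (-1968*k - 3*X) + k = -1967*k - 3*X)
p = 4194 - 3934*I*√101 (p = -1967*√(-595 + 191) - 3*(-1398) = -3934*I*√101 + 4194 = 4194 - 3934*I*√101 ≈ 4194.0 - 39536.0*I)
g = 97677
√(p + g) = √((4194 - 3934*I*√101) + 97677) = √(101871 - 3934*I*√101)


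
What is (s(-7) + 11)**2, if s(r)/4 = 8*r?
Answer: 45369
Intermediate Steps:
s(r) = 32*r (s(r) = 4*(8*r) = 32*r)
(s(-7) + 11)**2 = (32*(-7) + 11)**2 = (-224 + 11)**2 = (-213)**2 = 45369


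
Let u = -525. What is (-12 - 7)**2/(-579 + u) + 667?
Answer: 736007/1104 ≈ 666.67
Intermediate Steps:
(-12 - 7)**2/(-579 + u) + 667 = (-12 - 7)**2/(-579 - 525) + 667 = (-19)**2/(-1104) + 667 = 361*(-1/1104) + 667 = -361/1104 + 667 = 736007/1104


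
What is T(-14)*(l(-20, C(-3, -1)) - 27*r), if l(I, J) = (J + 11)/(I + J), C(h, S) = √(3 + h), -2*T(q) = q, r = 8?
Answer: -30317/20 ≈ -1515.8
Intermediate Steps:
T(q) = -q/2
l(I, J) = (11 + J)/(I + J)
T(-14)*(l(-20, C(-3, -1)) - 27*r) = (-½*(-14))*((11 + √(3 - 3))/(-20 + √(3 - 3)) - 27*8) = 7*((11 + √0)/(-20 + √0) - 216) = 7*((11 + 0)/(-20 + 0) - 216) = 7*(11/(-20) - 216) = 7*(-1/20*11 - 216) = 7*(-11/20 - 216) = 7*(-4331/20) = -30317/20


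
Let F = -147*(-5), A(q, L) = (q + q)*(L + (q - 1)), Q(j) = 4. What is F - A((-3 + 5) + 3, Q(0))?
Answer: 655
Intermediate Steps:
A(q, L) = 2*q*(-1 + L + q) (A(q, L) = (2*q)*(L + (-1 + q)) = (2*q)*(-1 + L + q) = 2*q*(-1 + L + q))
F = 735
F - A((-3 + 5) + 3, Q(0)) = 735 - 2*((-3 + 5) + 3)*(-1 + 4 + ((-3 + 5) + 3)) = 735 - 2*(2 + 3)*(-1 + 4 + (2 + 3)) = 735 - 2*5*(-1 + 4 + 5) = 735 - 2*5*8 = 735 - 1*80 = 735 - 80 = 655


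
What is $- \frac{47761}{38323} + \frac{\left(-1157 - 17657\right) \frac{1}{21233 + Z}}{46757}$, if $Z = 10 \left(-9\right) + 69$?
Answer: $- \frac{23685266887123}{19004557427666} \approx -1.2463$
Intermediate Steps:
$Z = -21$ ($Z = -90 + 69 = -21$)
$- \frac{47761}{38323} + \frac{\left(-1157 - 17657\right) \frac{1}{21233 + Z}}{46757} = - \frac{47761}{38323} + \frac{\left(-1157 - 17657\right) \frac{1}{21233 - 21}}{46757} = \left(-47761\right) \frac{1}{38323} + - \frac{18814}{21212} \cdot \frac{1}{46757} = - \frac{47761}{38323} + \left(-18814\right) \frac{1}{21212} \cdot \frac{1}{46757} = - \frac{47761}{38323} - \frac{9407}{495904742} = - \frac{23685266887123}{19004557427666}$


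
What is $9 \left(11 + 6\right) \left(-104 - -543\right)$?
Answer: $67167$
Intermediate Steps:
$9 \left(11 + 6\right) \left(-104 - -543\right) = 9 \cdot 17 \left(-104 + 543\right) = 153 \cdot 439 = 67167$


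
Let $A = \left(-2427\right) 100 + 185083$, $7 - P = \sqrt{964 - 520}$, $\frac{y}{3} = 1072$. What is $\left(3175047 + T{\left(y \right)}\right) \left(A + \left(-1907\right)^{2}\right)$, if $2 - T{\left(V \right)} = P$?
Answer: $11363576919344 + 7158064 \sqrt{111} \approx 1.1364 \cdot 10^{13}$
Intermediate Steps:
$y = 3216$ ($y = 3 \cdot 1072 = 3216$)
$P = 7 - 2 \sqrt{111}$ ($P = 7 - \sqrt{964 - 520} = 7 - \sqrt{444} = 7 - 2 \sqrt{111} \approx -14.071$)
$T{\left(V \right)} = -5 + 2 \sqrt{111}$ ($T{\left(V \right)} = 2 - \left(7 - 2 \sqrt{111}\right) = -5 + 2 \sqrt{111}$)
$A = -57617$ ($A = -242700 + 185083 = -57617$)
$\left(3175047 + T{\left(y \right)}\right) \left(A + \left(-1907\right)^{2}\right) = \left(3175047 - \left(5 - 2 \sqrt{111}\right)\right) \left(-57617 + \left(-1907\right)^{2}\right) = \left(3175042 + 2 \sqrt{111}\right) \left(-57617 + 3636649\right) = \left(3175042 + 2 \sqrt{111}\right) 3579032 = 11363576919344 + 7158064 \sqrt{111}$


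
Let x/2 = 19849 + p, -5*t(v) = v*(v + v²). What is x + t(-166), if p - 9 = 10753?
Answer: 970570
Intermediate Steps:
p = 10762 (p = 9 + 10753 = 10762)
t(v) = -v*(v + v²)/5
x = 61222 (x = 2*(19849 + 10762) = 2*30611 = 61222)
x + t(-166) = 61222 + (⅕)*(-166)²*(-1 - 1*(-166)) = 61222 + (⅕)*27556*(-1 + 166) = 61222 + (⅕)*27556*165 = 61222 + 909348 = 970570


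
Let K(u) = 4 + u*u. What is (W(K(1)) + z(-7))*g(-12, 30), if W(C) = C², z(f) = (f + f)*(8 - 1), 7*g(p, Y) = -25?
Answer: 1825/7 ≈ 260.71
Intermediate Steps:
g(p, Y) = -25/7 (g(p, Y) = (⅐)*(-25) = -25/7)
K(u) = 4 + u²
z(f) = 14*f (z(f) = (2*f)*7 = 14*f)
(W(K(1)) + z(-7))*g(-12, 30) = ((4 + 1²)² + 14*(-7))*(-25/7) = ((4 + 1)² - 98)*(-25/7) = (5² - 98)*(-25/7) = (25 - 98)*(-25/7) = -73*(-25/7) = 1825/7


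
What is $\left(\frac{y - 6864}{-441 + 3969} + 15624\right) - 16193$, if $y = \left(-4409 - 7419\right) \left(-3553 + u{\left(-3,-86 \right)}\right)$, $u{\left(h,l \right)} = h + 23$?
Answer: $\frac{1420501}{126} \approx 11274.0$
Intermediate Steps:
$u{\left(h,l \right)} = 23 + h$
$y = 41788324$ ($y = \left(-4409 - 7419\right) \left(-3553 + \left(23 - 3\right)\right) = - 11828 \left(-3553 + 20\right) = \left(-11828\right) \left(-3533\right) = 41788324$)
$\left(\frac{y - 6864}{-441 + 3969} + 15624\right) - 16193 = \left(\frac{41788324 - 6864}{-441 + 3969} + 15624\right) - 16193 = \left(\frac{41781460}{3528} + 15624\right) - 16193 = \left(41781460 \cdot \frac{1}{3528} + 15624\right) - 16193 = \left(\frac{1492195}{126} + 15624\right) - 16193 = \frac{3460819}{126} - 16193 = \frac{1420501}{126}$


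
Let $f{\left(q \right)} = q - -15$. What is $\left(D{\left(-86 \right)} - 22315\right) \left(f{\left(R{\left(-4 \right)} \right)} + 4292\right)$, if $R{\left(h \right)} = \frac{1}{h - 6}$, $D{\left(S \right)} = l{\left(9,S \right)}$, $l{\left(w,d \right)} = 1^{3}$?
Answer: $- \frac{480520833}{5} \approx -9.6104 \cdot 10^{7}$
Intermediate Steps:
$l{\left(w,d \right)} = 1$
$D{\left(S \right)} = 1$
$R{\left(h \right)} = \frac{1}{-6 + h}$
$f{\left(q \right)} = 15 + q$ ($f{\left(q \right)} = q + 15 = 15 + q$)
$\left(D{\left(-86 \right)} - 22315\right) \left(f{\left(R{\left(-4 \right)} \right)} + 4292\right) = \left(1 - 22315\right) \left(\left(15 + \frac{1}{-6 - 4}\right) + 4292\right) = - 22314 \left(\left(15 + \frac{1}{-10}\right) + 4292\right) = - 22314 \left(\left(15 - \frac{1}{10}\right) + 4292\right) = - 22314 \left(\frac{149}{10} + 4292\right) = \left(-22314\right) \frac{43069}{10} = - \frac{480520833}{5}$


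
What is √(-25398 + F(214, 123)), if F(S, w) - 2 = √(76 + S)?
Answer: √(-25396 + √290) ≈ 159.31*I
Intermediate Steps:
F(S, w) = 2 + √(76 + S)
√(-25398 + F(214, 123)) = √(-25398 + (2 + √(76 + 214))) = √(-25398 + (2 + √290)) = √(-25396 + √290)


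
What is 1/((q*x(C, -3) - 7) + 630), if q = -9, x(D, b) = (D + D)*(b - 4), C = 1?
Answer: 1/749 ≈ 0.0013351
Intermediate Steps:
x(D, b) = 2*D*(-4 + b) (x(D, b) = (2*D)*(-4 + b) = 2*D*(-4 + b))
1/((q*x(C, -3) - 7) + 630) = 1/((-18*(-4 - 3) - 7) + 630) = 1/((-18*(-7) - 7) + 630) = 1/((-9*(-14) - 7) + 630) = 1/((126 - 7) + 630) = 1/(119 + 630) = 1/749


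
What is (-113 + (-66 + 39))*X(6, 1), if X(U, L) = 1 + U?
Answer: -980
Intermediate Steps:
(-113 + (-66 + 39))*X(6, 1) = (-113 + (-66 + 39))*(1 + 6) = (-113 - 27)*7 = -140*7 = -980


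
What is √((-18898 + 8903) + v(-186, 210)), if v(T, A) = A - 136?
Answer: I*√9921 ≈ 99.604*I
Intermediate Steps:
v(T, A) = -136 + A
√((-18898 + 8903) + v(-186, 210)) = √((-18898 + 8903) + (-136 + 210)) = √(-9995 + 74) = √(-9921) = I*√9921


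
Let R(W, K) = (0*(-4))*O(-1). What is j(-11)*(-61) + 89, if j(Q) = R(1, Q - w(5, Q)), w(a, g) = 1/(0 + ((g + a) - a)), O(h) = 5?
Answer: 89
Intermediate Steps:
w(a, g) = 1/g (w(a, g) = 1/(0 + ((a + g) - a)) = 1/(0 + g) = 1/g)
R(W, K) = 0 (R(W, K) = (0*(-4))*5 = 0*5 = 0)
j(Q) = 0
j(-11)*(-61) + 89 = 0*(-61) + 89 = 0 + 89 = 89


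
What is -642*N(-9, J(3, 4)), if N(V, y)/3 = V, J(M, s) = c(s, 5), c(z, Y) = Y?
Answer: 17334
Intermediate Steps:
J(M, s) = 5
N(V, y) = 3*V
-642*N(-9, J(3, 4)) = -1926*(-9) = -642*(-27) = 17334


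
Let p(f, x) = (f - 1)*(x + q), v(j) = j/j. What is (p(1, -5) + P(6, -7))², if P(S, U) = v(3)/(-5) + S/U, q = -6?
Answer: 1369/1225 ≈ 1.1176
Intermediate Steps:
v(j) = 1
P(S, U) = -⅕ + S/U (P(S, U) = 1/(-5) + S/U = 1*(-⅕) + S/U = -⅕ + S/U)
p(f, x) = (-1 + f)*(-6 + x) (p(f, x) = (f - 1)*(x - 6) = (-1 + f)*(-6 + x))
(p(1, -5) + P(6, -7))² = ((6 - 1*(-5) - 6*1 + 1*(-5)) + (6 - ⅕*(-7))/(-7))² = ((6 + 5 - 6 - 5) - (6 + 7/5)/7)² = (0 - ⅐*37/5)² = (0 - 37/35)² = (-37/35)² = 1369/1225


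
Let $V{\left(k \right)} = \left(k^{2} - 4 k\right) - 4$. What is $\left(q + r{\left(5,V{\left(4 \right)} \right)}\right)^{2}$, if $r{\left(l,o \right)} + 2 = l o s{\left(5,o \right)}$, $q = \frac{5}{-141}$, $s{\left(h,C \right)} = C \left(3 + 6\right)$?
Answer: $\frac{10248120289}{19881} \approx 5.1547 \cdot 10^{5}$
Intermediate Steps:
$s{\left(h,C \right)} = 9 C$ ($s{\left(h,C \right)} = C 9 = 9 C$)
$V{\left(k \right)} = -4 + k^{2} - 4 k$
$q = - \frac{5}{141}$ ($q = 5 \left(- \frac{1}{141}\right) = - \frac{5}{141} \approx -0.035461$)
$r{\left(l,o \right)} = -2 + 9 l o^{2}$ ($r{\left(l,o \right)} = -2 + l o 9 o = -2 + 9 l o^{2}$)
$\left(q + r{\left(5,V{\left(4 \right)} \right)}\right)^{2} = \left(- \frac{5}{141} - \left(2 - 45 \left(-4 + 4^{2} - 16\right)^{2}\right)\right)^{2} = \left(- \frac{5}{141} - \left(2 - 45 \left(-4 + 16 - 16\right)^{2}\right)\right)^{2} = \left(- \frac{5}{141} - \left(2 - 45 \left(-4\right)^{2}\right)\right)^{2} = \left(- \frac{5}{141} - \left(2 - 720\right)\right)^{2} = \left(- \frac{5}{141} + \left(-2 + 720\right)\right)^{2} = \left(- \frac{5}{141} + 718\right)^{2} = \left(\frac{101233}{141}\right)^{2} = \frac{10248120289}{19881}$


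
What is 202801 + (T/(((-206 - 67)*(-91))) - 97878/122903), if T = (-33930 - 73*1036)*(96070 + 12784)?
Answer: -76955837175011/277570839 ≈ -2.7725e+5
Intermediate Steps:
T = -11925826532 (T = (-33930 - 75628)*108854 = -109558*108854 = -11925826532)
202801 + (T/(((-206 - 67)*(-91))) - 97878/122903) = 202801 + (-11925826532*(-1/(91*(-206 - 67))) - 97878/122903) = 202801 + (-11925826532/((-273*(-91))) - 97878*1/122903) = 202801 + (-11925826532/24843 - 8898/11173) = 202801 - 133247480895050/277570839 = -76955837175011/277570839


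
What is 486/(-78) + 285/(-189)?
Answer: -6338/819 ≈ -7.7387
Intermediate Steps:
486/(-78) + 285/(-189) = 486*(-1/78) + 285*(-1/189) = -81/13 - 95/63 = -6338/819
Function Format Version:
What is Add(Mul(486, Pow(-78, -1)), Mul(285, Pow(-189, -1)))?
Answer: Rational(-6338, 819) ≈ -7.7387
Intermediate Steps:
Add(Mul(486, Pow(-78, -1)), Mul(285, Pow(-189, -1))) = Add(Mul(486, Rational(-1, 78)), Mul(285, Rational(-1, 189))) = Add(Rational(-81, 13), Rational(-95, 63)) = Rational(-6338, 819)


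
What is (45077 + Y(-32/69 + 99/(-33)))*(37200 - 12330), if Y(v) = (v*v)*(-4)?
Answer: 1777236006770/1587 ≈ 1.1199e+9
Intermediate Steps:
Y(v) = -4*v² (Y(v) = v²*(-4) = -4*v²)
(45077 + Y(-32/69 + 99/(-33)))*(37200 - 12330) = (45077 - 4*(-32/69 + 99/(-33))²)*(37200 - 12330) = (45077 - 4*(-32*1/69 + 99*(-1/33))²)*24870 = (45077 - 4*(-32/69 - 3)²)*24870 = (45077 - 4*(-239/69)²)*24870 = (45077 - 4*57121/4761)*24870 = (45077 - 228484/4761)*24870 = (214383113/4761)*24870 = 1777236006770/1587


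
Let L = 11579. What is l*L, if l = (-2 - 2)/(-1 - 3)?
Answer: 11579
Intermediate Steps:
l = 1 (l = -4/(-4) = -4*(-1/4) = 1)
l*L = 1*11579 = 11579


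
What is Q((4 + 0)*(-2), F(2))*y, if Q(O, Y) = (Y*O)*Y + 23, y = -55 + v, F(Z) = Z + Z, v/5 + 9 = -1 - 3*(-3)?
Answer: 6300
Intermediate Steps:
v = -5 (v = -45 + 5*(-1 - 3*(-3)) = -45 + 5*(-1 + 9) = -45 + 5*8 = -45 + 40 = -5)
F(Z) = 2*Z
y = -60 (y = -55 - 5 = -60)
Q(O, Y) = 23 + O*Y² (Q(O, Y) = (O*Y)*Y + 23 = O*Y² + 23 = 23 + O*Y²)
Q((4 + 0)*(-2), F(2))*y = (23 + ((4 + 0)*(-2))*(2*2)²)*(-60) = (23 + (4*(-2))*4²)*(-60) = (23 - 8*16)*(-60) = (23 - 128)*(-60) = -105*(-60) = 6300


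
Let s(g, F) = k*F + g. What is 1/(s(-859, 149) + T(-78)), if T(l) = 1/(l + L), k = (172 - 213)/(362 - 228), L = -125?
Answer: -27202/24606779 ≈ -0.0011055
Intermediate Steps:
k = -41/134 ≈ -0.30597
s(g, F) = g - 41*F/134 (s(g, F) = -41*F/134 + g = g - 41*F/134)
T(l) = 1/(-125 + l) (T(l) = 1/(l - 125) = 1/(-125 + l))
1/(s(-859, 149) + T(-78)) = 1/((-859 - 41/134*149) + 1/(-125 - 78)) = 1/((-859 - 6109/134) + 1/(-203)) = 1/(-121215/134 - 1/203) = 1/(-24606779/27202) = -27202/24606779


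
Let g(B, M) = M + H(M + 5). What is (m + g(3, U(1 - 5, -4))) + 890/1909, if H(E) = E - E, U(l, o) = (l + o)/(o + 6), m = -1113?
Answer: -2131463/1909 ≈ -1116.5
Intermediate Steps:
U(l, o) = (l + o)/(6 + o)
H(E) = 0
g(B, M) = M (g(B, M) = M + 0 = M)
(m + g(3, U(1 - 5, -4))) + 890/1909 = (-1113 + ((1 - 5) - 4)/(6 - 4)) + 890/1909 = (-1113 + (-4 - 4)/2) + 890*(1/1909) = (-1113 + (1/2)*(-8)) + 890/1909 = (-1113 - 4) + 890/1909 = -1117 + 890/1909 = -2131463/1909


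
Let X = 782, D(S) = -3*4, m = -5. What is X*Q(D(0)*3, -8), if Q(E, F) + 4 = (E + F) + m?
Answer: -41446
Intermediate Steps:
D(S) = -12
Q(E, F) = -9 + E + F (Q(E, F) = -4 + ((E + F) - 5) = -4 + (-5 + E + F) = -9 + E + F)
X*Q(D(0)*3, -8) = 782*(-9 - 12*3 - 8) = 782*(-9 - 36 - 8) = 782*(-53) = -41446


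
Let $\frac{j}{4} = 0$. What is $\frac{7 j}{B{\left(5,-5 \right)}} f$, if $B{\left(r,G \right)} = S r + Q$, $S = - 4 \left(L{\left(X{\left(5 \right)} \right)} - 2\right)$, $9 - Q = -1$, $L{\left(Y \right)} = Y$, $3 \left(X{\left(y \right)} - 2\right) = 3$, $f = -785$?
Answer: $0$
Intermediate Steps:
$j = 0$ ($j = 4 \cdot 0 = 0$)
$X{\left(y \right)} = 3$ ($X{\left(y \right)} = 2 + \frac{1}{3} \cdot 3 = 2 + 1 = 3$)
$Q = 10$ ($Q = 9 - -1 = 9 + 1 = 10$)
$S = -4$ ($S = - 4 \left(3 - 2\right) = \left(-4\right) 1 = -4$)
$B{\left(r,G \right)} = 10 - 4 r$ ($B{\left(r,G \right)} = - 4 r + 10 = 10 - 4 r$)
$\frac{7 j}{B{\left(5,-5 \right)}} f = \frac{7 \cdot 0}{10 - 20} \left(-785\right) = \frac{0}{10 - 20} \left(-785\right) = \frac{0}{-10} \left(-785\right) = 0 \left(- \frac{1}{10}\right) \left(-785\right) = 0 \left(-785\right) = 0$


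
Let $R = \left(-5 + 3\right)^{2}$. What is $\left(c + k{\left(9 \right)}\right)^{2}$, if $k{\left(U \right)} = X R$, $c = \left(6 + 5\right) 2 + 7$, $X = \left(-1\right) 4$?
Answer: $169$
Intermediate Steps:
$X = -4$
$c = 29$ ($c = 11 \cdot 2 + 7 = 22 + 7 = 29$)
$R = 4$ ($R = \left(-2\right)^{2} = 4$)
$k{\left(U \right)} = -16$ ($k{\left(U \right)} = \left(-4\right) 4 = -16$)
$\left(c + k{\left(9 \right)}\right)^{2} = \left(29 - 16\right)^{2} = 13^{2} = 169$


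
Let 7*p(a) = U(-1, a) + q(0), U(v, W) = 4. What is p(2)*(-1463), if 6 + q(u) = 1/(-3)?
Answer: 1463/3 ≈ 487.67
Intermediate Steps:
q(u) = -19/3 (q(u) = -6 + 1/(-3) = -6 - ⅓ = -19/3)
p(a) = -⅓ (p(a) = (4 - 19/3)/7 = (⅐)*(-7/3) = -⅓)
p(2)*(-1463) = -⅓*(-1463) = 1463/3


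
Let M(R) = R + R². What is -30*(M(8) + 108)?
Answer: -5400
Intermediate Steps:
-30*(M(8) + 108) = -30*(8*(1 + 8) + 108) = -30*(8*9 + 108) = -30*(72 + 108) = -30*180 = -5400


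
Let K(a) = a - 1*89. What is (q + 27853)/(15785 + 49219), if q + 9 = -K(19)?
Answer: 13957/32502 ≈ 0.42942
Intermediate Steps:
K(a) = -89 + a (K(a) = a - 89 = -89 + a)
q = 61 (q = -9 - (-89 + 19) = -9 - 1*(-70) = -9 + 70 = 61)
(q + 27853)/(15785 + 49219) = (61 + 27853)/(15785 + 49219) = 27914/65004 = 27914*(1/65004) = 13957/32502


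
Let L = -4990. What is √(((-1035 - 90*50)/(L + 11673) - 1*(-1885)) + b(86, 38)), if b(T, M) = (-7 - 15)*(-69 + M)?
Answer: √68180618/163 ≈ 50.657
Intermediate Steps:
b(T, M) = 1518 - 22*M (b(T, M) = -22*(-69 + M) = 1518 - 22*M)
√(((-1035 - 90*50)/(L + 11673) - 1*(-1885)) + b(86, 38)) = √(((-1035 - 90*50)/(-4990 + 11673) - 1*(-1885)) + (1518 - 22*38)) = √(((-1035 - 4500)/6683 + 1885) + (1518 - 836)) = √((-5535*1/6683 + 1885) + 682) = √((-135/163 + 1885) + 682) = √(307120/163 + 682) = √(418286/163) = √68180618/163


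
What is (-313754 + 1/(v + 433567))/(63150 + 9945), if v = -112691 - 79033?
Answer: -75879208621/17677514085 ≈ -4.2924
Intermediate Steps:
v = -191724
(-313754 + 1/(v + 433567))/(63150 + 9945) = (-313754 + 1/(-191724 + 433567))/(63150 + 9945) = (-313754 + 1/241843)/73095 = (-313754 + 1/241843)*(1/73095) = -75879208621/241843*1/73095 = -75879208621/17677514085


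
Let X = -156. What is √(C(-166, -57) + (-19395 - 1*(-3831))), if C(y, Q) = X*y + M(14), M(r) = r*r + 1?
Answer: √10529 ≈ 102.61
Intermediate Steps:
M(r) = 1 + r² (M(r) = r² + 1 = 1 + r²)
C(y, Q) = 197 - 156*y (C(y, Q) = -156*y + (1 + 14²) = -156*y + (1 + 196) = -156*y + 197 = 197 - 156*y)
√(C(-166, -57) + (-19395 - 1*(-3831))) = √((197 - 156*(-166)) + (-19395 - 1*(-3831))) = √((197 + 25896) + (-19395 + 3831)) = √(26093 - 15564) = √10529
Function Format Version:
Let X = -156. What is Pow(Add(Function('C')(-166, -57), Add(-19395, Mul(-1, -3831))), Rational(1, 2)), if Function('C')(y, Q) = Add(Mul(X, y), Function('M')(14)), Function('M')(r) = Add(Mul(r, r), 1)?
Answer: Pow(10529, Rational(1, 2)) ≈ 102.61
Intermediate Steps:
Function('M')(r) = Add(1, Pow(r, 2)) (Function('M')(r) = Add(Pow(r, 2), 1) = Add(1, Pow(r, 2)))
Function('C')(y, Q) = Add(197, Mul(-156, y)) (Function('C')(y, Q) = Add(Mul(-156, y), Add(1, Pow(14, 2))) = Add(Mul(-156, y), Add(1, 196)) = Add(Mul(-156, y), 197) = Add(197, Mul(-156, y)))
Pow(Add(Function('C')(-166, -57), Add(-19395, Mul(-1, -3831))), Rational(1, 2)) = Pow(Add(Add(197, Mul(-156, -166)), Add(-19395, Mul(-1, -3831))), Rational(1, 2)) = Pow(Add(Add(197, 25896), Add(-19395, 3831)), Rational(1, 2)) = Pow(Add(26093, -15564), Rational(1, 2)) = Pow(10529, Rational(1, 2))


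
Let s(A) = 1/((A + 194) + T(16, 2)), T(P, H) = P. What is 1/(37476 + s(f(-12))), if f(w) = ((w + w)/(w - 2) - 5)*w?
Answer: 1746/65433103 ≈ 2.6684e-5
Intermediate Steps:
f(w) = w*(-5 + 2*w/(-2 + w)) (f(w) = ((2*w)/(-2 + w) - 5)*w = (2*w/(-2 + w) - 5)*w = (-5 + 2*w/(-2 + w))*w = w*(-5 + 2*w/(-2 + w)))
s(A) = 1/(210 + A) (s(A) = 1/((A + 194) + 16) = 1/((194 + A) + 16) = 1/(210 + A))
1/(37476 + s(f(-12))) = 1/(37476 + 1/(210 - 12*(10 - 3*(-12))/(-2 - 12))) = 1/(37476 + 1/(210 - 12*(10 + 36)/(-14))) = 1/(37476 + 1/(210 - 12*(-1/14)*46)) = 1/(37476 + 1/(210 + 276/7)) = 1/(37476 + 1/(1746/7)) = 1/(37476 + 7/1746) = 1/(65433103/1746) = 1746/65433103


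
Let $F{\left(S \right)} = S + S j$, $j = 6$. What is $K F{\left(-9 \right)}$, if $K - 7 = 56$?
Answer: $-3969$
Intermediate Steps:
$K = 63$ ($K = 7 + 56 = 63$)
$F{\left(S \right)} = 7 S$ ($F{\left(S \right)} = S + S 6 = S + 6 S = 7 S$)
$K F{\left(-9 \right)} = 63 \cdot 7 \left(-9\right) = 63 \left(-63\right) = -3969$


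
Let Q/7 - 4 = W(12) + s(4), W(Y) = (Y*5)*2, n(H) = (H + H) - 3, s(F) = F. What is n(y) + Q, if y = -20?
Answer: 853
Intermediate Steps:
n(H) = -3 + 2*H (n(H) = 2*H - 3 = -3 + 2*H)
W(Y) = 10*Y (W(Y) = (5*Y)*2 = 10*Y)
Q = 896 (Q = 28 + 7*(10*12 + 4) = 28 + 7*(120 + 4) = 28 + 7*124 = 28 + 868 = 896)
n(y) + Q = (-3 + 2*(-20)) + 896 = (-3 - 40) + 896 = -43 + 896 = 853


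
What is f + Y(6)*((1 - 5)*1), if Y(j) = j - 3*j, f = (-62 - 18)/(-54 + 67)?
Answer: 544/13 ≈ 41.846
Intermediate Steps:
f = -80/13 ≈ -6.1538
Y(j) = -2*j
f + Y(6)*((1 - 5)*1) = -80/13 + (-2*6)*((1 - 5)*1) = -80/13 - (-48) = -80/13 - 12*(-4) = -80/13 + 48 = 544/13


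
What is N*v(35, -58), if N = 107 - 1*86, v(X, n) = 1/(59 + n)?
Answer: 21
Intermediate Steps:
N = 21 (N = 107 - 86 = 21)
N*v(35, -58) = 21/(59 - 58) = 21/1 = 21*1 = 21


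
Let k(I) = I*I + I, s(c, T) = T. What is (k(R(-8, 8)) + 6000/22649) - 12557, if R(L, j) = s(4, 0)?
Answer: -284397493/22649 ≈ -12557.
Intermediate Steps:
R(L, j) = 0
k(I) = I + I² (k(I) = I² + I = I + I²)
(k(R(-8, 8)) + 6000/22649) - 12557 = (0*(1 + 0) + 6000/22649) - 12557 = (0*1 + 6000*(1/22649)) - 12557 = (0 + 6000/22649) - 12557 = 6000/22649 - 12557 = -284397493/22649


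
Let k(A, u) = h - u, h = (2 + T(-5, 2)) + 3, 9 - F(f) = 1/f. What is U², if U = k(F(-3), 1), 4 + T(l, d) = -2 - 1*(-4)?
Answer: 4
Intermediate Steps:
F(f) = 9 - 1/f
T(l, d) = -2 (T(l, d) = -4 + (-2 - 1*(-4)) = -4 + (-2 + 4) = -4 + 2 = -2)
h = 3 (h = (2 - 2) + 3 = 0 + 3 = 3)
k(A, u) = 3 - u
U = 2 (U = 3 - 1*1 = 3 - 1 = 2)
U² = 2² = 4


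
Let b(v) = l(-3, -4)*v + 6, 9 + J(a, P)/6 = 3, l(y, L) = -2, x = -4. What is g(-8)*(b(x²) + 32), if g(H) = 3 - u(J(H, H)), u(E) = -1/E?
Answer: 107/6 ≈ 17.833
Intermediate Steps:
J(a, P) = -36 (J(a, P) = -54 + 6*3 = -54 + 18 = -36)
g(H) = 107/36 (g(H) = 3 - (-1)/(-36) = 3 - (-1)*(-1)/36 = 3 - 1*1/36 = 3 - 1/36 = 107/36)
b(v) = 6 - 2*v (b(v) = -2*v + 6 = 6 - 2*v)
g(-8)*(b(x²) + 32) = 107*((6 - 2*(-4)²) + 32)/36 = 107*((6 - 2*16) + 32)/36 = 107*((6 - 32) + 32)/36 = 107*(-26 + 32)/36 = (107/36)*6 = 107/6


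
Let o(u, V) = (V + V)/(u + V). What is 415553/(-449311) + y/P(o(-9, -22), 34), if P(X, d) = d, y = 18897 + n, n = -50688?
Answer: -14298174803/15276574 ≈ -935.95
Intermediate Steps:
y = -31791 (y = 18897 - 50688 = -31791)
o(u, V) = 2*V/(V + u) (o(u, V) = (2*V)/(V + u) = 2*V/(V + u))
415553/(-449311) + y/P(o(-9, -22), 34) = 415553/(-449311) - 31791/34 = 415553*(-1/449311) - 31791*1/34 = -415553/449311 - 31791/34 = -14298174803/15276574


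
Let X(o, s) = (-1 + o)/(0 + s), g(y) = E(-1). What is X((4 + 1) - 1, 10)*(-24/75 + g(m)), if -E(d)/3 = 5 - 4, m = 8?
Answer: -249/250 ≈ -0.99600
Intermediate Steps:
E(d) = -3 (E(d) = -3*(5 - 4) = -3*1 = -3)
g(y) = -3
X(o, s) = (-1 + o)/s
X((4 + 1) - 1, 10)*(-24/75 + g(m)) = ((-1 + ((4 + 1) - 1))/10)*(-24/75 - 3) = ((-1 + (5 - 1))/10)*(-24*1/75 - 3) = ((-1 + 4)/10)*(-8/25 - 3) = ((1/10)*3)*(-83/25) = (3/10)*(-83/25) = -249/250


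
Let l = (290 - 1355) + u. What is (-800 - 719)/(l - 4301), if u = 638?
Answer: 1519/4728 ≈ 0.32128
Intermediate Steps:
l = -427 (l = (290 - 1355) + 638 = -1065 + 638 = -427)
(-800 - 719)/(l - 4301) = (-800 - 719)/(-427 - 4301) = -1519/(-4728) = -1519*(-1/4728) = 1519/4728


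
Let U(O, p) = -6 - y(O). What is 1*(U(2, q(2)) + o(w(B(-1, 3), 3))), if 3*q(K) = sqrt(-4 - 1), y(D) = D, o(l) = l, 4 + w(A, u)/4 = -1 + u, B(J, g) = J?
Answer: -16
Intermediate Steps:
w(A, u) = -20 + 4*u (w(A, u) = -16 + 4*(-1 + u) = -16 + (-4 + 4*u) = -20 + 4*u)
q(K) = I*sqrt(5)/3 (q(K) = sqrt(-4 - 1)/3 = sqrt(-5)/3 = (I*sqrt(5))/3 = I*sqrt(5)/3)
U(O, p) = -6 - O
1*(U(2, q(2)) + o(w(B(-1, 3), 3))) = 1*((-6 - 1*2) + (-20 + 4*3)) = 1*((-6 - 2) + (-20 + 12)) = 1*(-8 - 8) = 1*(-16) = -16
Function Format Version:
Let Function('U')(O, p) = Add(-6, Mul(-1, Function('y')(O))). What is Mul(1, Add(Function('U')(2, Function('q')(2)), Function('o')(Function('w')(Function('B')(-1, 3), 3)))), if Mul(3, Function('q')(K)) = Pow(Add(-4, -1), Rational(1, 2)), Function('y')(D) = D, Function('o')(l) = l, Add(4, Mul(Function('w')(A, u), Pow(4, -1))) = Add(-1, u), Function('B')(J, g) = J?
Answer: -16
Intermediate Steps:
Function('w')(A, u) = Add(-20, Mul(4, u)) (Function('w')(A, u) = Add(-16, Mul(4, Add(-1, u))) = Add(-16, Add(-4, Mul(4, u))) = Add(-20, Mul(4, u)))
Function('q')(K) = Mul(Rational(1, 3), I, Pow(5, Rational(1, 2))) (Function('q')(K) = Mul(Rational(1, 3), Pow(Add(-4, -1), Rational(1, 2))) = Mul(Rational(1, 3), Pow(-5, Rational(1, 2))) = Mul(Rational(1, 3), Mul(I, Pow(5, Rational(1, 2)))) = Mul(Rational(1, 3), I, Pow(5, Rational(1, 2))))
Function('U')(O, p) = Add(-6, Mul(-1, O))
Mul(1, Add(Function('U')(2, Function('q')(2)), Function('o')(Function('w')(Function('B')(-1, 3), 3)))) = Mul(1, Add(Add(-6, Mul(-1, 2)), Add(-20, Mul(4, 3)))) = Mul(1, Add(Add(-6, -2), Add(-20, 12))) = Mul(1, Add(-8, -8)) = Mul(1, -16) = -16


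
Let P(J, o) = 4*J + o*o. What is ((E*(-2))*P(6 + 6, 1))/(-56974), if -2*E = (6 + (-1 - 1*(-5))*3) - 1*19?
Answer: 49/56974 ≈ 0.00086004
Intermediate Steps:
P(J, o) = o**2 + 4*J (P(J, o) = 4*J + o**2 = o**2 + 4*J)
E = 1/2 (E = -((6 + (-1 - 1*(-5))*3) - 1*19)/2 = -((6 + (-1 + 5)*3) - 19)/2 = -((6 + 4*3) - 19)/2 = -((6 + 12) - 19)/2 = -(18 - 19)/2 = -1/2*(-1) = 1/2 ≈ 0.50000)
((E*(-2))*P(6 + 6, 1))/(-56974) = (((1/2)*(-2))*(1**2 + 4*(6 + 6)))/(-56974) = -(1 + 4*12)*(-1/56974) = -(1 + 48)*(-1/56974) = -1*49*(-1/56974) = -49*(-1/56974) = 49/56974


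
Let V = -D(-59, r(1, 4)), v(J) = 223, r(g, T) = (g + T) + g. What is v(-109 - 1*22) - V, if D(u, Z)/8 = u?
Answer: -249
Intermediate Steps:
r(g, T) = T + 2*g (r(g, T) = (T + g) + g = T + 2*g)
D(u, Z) = 8*u
V = 472 (V = -8*(-59) = -1*(-472) = 472)
v(-109 - 1*22) - V = 223 - 1*472 = 223 - 472 = -249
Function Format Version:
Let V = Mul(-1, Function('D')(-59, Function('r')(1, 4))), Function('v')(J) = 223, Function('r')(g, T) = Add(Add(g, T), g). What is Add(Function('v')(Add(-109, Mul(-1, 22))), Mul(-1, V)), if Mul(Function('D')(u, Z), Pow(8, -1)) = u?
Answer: -249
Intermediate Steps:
Function('r')(g, T) = Add(T, Mul(2, g)) (Function('r')(g, T) = Add(Add(T, g), g) = Add(T, Mul(2, g)))
Function('D')(u, Z) = Mul(8, u)
V = 472 (V = Mul(-1, Mul(8, -59)) = Mul(-1, -472) = 472)
Add(Function('v')(Add(-109, Mul(-1, 22))), Mul(-1, V)) = Add(223, Mul(-1, 472)) = Add(223, -472) = -249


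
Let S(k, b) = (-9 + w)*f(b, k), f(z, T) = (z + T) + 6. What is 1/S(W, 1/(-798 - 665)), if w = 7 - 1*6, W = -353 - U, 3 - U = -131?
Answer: 1463/5629632 ≈ 0.00025987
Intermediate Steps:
U = 134 (U = 3 - 1*(-131) = 3 + 131 = 134)
W = -487 (W = -353 - 1*134 = -353 - 134 = -487)
f(z, T) = 6 + T + z (f(z, T) = (T + z) + 6 = 6 + T + z)
w = 1 (w = 7 - 6 = 1)
S(k, b) = -48 - 8*b - 8*k (S(k, b) = (-9 + 1)*(6 + k + b) = -8*(6 + b + k) = -48 - 8*b - 8*k)
1/S(W, 1/(-798 - 665)) = 1/(-48 - 8/(-798 - 665) - 8*(-487)) = 1/(-48 - 8/(-1463) + 3896) = 1/(-48 - 8*(-1/1463) + 3896) = 1/(-48 + 8/1463 + 3896) = 1/(5629632/1463) = 1463/5629632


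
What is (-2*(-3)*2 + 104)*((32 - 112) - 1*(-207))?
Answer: 14732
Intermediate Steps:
(-2*(-3)*2 + 104)*((32 - 112) - 1*(-207)) = (6*2 + 104)*(-80 + 207) = (12 + 104)*127 = 116*127 = 14732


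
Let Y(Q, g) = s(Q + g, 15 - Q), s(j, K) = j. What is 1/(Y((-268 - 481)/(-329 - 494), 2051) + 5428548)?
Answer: 823/4469383726 ≈ 1.8414e-7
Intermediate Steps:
Y(Q, g) = Q + g
1/(Y((-268 - 481)/(-329 - 494), 2051) + 5428548) = 1/(((-268 - 481)/(-329 - 494) + 2051) + 5428548) = 1/((-749/(-823) + 2051) + 5428548) = 1/((-749*(-1/823) + 2051) + 5428548) = 1/((749/823 + 2051) + 5428548) = 1/(1688722/823 + 5428548) = 1/(4469383726/823) = 823/4469383726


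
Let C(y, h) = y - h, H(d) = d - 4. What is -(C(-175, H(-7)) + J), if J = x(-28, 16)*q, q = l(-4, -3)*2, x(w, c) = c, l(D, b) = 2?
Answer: 100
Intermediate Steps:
q = 4 (q = 2*2 = 4)
H(d) = -4 + d
J = 64 (J = 16*4 = 64)
-(C(-175, H(-7)) + J) = -((-175 - (-4 - 7)) + 64) = -((-175 - 1*(-11)) + 64) = -((-175 + 11) + 64) = -(-164 + 64) = -1*(-100) = 100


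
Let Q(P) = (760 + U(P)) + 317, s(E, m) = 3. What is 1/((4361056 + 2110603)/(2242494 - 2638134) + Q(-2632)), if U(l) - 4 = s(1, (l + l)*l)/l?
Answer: 2324385/2474636539 ≈ 0.00093928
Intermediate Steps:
U(l) = 4 + 3/l
Q(P) = 1081 + 3/P (Q(P) = (760 + (4 + 3/P)) + 317 = (764 + 3/P) + 317 = 1081 + 3/P)
1/((4361056 + 2110603)/(2242494 - 2638134) + Q(-2632)) = 1/((4361056 + 2110603)/(2242494 - 2638134) + (1081 + 3/(-2632))) = 1/(6471659/(-395640) + (1081 + 3*(-1/2632))) = 1/(6471659*(-1/395640) + (1081 - 3/2632)) = 1/(-6471659/395640 + 2845189/2632) = 1/(2474636539/2324385) = 2324385/2474636539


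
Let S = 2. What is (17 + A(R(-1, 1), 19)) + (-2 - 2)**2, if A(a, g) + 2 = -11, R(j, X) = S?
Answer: 20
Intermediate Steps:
R(j, X) = 2
A(a, g) = -13 (A(a, g) = -2 - 11 = -13)
(17 + A(R(-1, 1), 19)) + (-2 - 2)**2 = (17 - 13) + (-2 - 2)**2 = 4 + (-4)**2 = 4 + 16 = 20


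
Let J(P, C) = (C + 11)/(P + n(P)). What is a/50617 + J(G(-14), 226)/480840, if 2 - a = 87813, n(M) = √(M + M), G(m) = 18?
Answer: -337780331177/194709426240 ≈ -1.7348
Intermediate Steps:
n(M) = √2*√M (n(M) = √(2*M) = √2*√M)
a = -87811 (a = 2 - 1*87813 = 2 - 87813 = -87811)
J(P, C) = (11 + C)/(P + √2*√P) (J(P, C) = (C + 11)/(P + √2*√P) = (11 + C)/(P + √2*√P))
a/50617 + J(G(-14), 226)/480840 = -87811/50617 + ((11 + 226)/(18 + √2*√18))/480840 = -87811*1/50617 + (237/(18 + √2*(3*√2)))*(1/480840) = -87811/50617 + (237/(18 + 6))*(1/480840) = -87811/50617 + (237/24)*(1/480840) = -87811/50617 + ((1/24)*237)*(1/480840) = -87811/50617 + (79/8)*(1/480840) = -87811/50617 + 79/3846720 = -337780331177/194709426240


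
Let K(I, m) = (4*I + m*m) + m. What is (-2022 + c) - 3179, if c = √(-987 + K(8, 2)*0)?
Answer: -5201 + I*√987 ≈ -5201.0 + 31.417*I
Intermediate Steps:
K(I, m) = m + m² + 4*I (K(I, m) = (4*I + m²) + m = (m² + 4*I) + m = m + m² + 4*I)
c = I*√987 (c = √(-987 + (2 + 2² + 4*8)*0) = √(-987 + (2 + 4 + 32)*0) = √(-987 + 38*0) = √(-987 + 0) = √(-987) = I*√987 ≈ 31.417*I)
(-2022 + c) - 3179 = (-2022 + I*√987) - 3179 = -5201 + I*√987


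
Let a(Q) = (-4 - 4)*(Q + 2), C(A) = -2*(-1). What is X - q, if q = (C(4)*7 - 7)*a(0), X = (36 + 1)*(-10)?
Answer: -258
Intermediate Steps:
C(A) = 2
a(Q) = -16 - 8*Q (a(Q) = -8*(2 + Q) = -16 - 8*Q)
X = -370 (X = 37*(-10) = -370)
q = -112 (q = (2*7 - 7)*(-16 - 8*0) = (14 - 7)*(-16 + 0) = 7*(-16) = -112)
X - q = -370 - 1*(-112) = -370 + 112 = -258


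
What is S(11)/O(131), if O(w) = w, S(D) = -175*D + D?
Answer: -1914/131 ≈ -14.611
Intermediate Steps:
S(D) = -174*D
S(11)/O(131) = -174*11/131 = -1914*1/131 = -1914/131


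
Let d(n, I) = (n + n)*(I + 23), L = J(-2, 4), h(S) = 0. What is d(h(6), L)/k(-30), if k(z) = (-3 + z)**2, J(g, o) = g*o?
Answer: 0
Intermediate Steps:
L = -8 (L = -2*4 = -8)
d(n, I) = 2*n*(23 + I) (d(n, I) = (2*n)*(23 + I) = 2*n*(23 + I))
d(h(6), L)/k(-30) = (2*0*(23 - 8))/((-3 - 30)**2) = (2*0*15)/((-33)**2) = 0/1089 = 0*(1/1089) = 0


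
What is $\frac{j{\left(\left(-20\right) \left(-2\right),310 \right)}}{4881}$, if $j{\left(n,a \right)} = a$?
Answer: $\frac{310}{4881} \approx 0.063512$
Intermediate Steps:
$\frac{j{\left(\left(-20\right) \left(-2\right),310 \right)}}{4881} = \frac{310}{4881}$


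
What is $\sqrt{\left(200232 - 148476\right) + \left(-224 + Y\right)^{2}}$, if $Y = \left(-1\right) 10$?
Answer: $4 \sqrt{6657} \approx 326.36$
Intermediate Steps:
$Y = -10$
$\sqrt{\left(200232 - 148476\right) + \left(-224 + Y\right)^{2}} = \sqrt{\left(200232 - 148476\right) + \left(-224 - 10\right)^{2}} = \sqrt{51756 + \left(-234\right)^{2}} = \sqrt{51756 + 54756} = \sqrt{106512} = 4 \sqrt{6657}$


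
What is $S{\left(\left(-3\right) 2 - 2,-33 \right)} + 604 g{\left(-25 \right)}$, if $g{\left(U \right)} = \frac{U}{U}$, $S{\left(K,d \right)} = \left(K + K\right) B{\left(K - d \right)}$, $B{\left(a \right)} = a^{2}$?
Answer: $-9396$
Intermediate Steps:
$S{\left(K,d \right)} = 2 K \left(K - d\right)^{2}$ ($S{\left(K,d \right)} = \left(K + K\right) \left(K - d\right)^{2} = 2 K \left(K - d\right)^{2}$)
$g{\left(U \right)} = 1$
$S{\left(\left(-3\right) 2 - 2,-33 \right)} + 604 g{\left(-25 \right)} = 2 \left(\left(-3\right) 2 - 2\right) \left(\left(\left(-3\right) 2 - 2\right) - -33\right)^{2} + 604 \cdot 1 = 2 \left(-6 - 2\right) \left(\left(-6 - 2\right) + 33\right)^{2} + 604 = 2 \left(-8\right) \left(-8 + 33\right)^{2} + 604 = 2 \left(-8\right) 25^{2} + 604 = 2 \left(-8\right) 625 + 604 = -10000 + 604 = -9396$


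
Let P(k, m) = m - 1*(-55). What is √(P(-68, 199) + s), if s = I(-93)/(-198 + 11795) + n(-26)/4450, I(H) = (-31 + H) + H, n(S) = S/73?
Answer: 2*√9011532432479722819/376728545 ≈ 15.937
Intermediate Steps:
n(S) = S/73 (n(S) = S*(1/73) = S/73)
I(H) = -31 + 2*H
P(k, m) = 55 + m (P(k, m) = m + 55 = 55 + m)
s = -35396986/1883642725 (s = (-31 + 2*(-93))/(-198 + 11795) + ((1/73)*(-26))/4450 = (-31 - 186)/11597 - 26/73*1/4450 = -217*1/11597 - 13/162425 = -217/11597 - 13/162425 = -35396986/1883642725 ≈ -0.018792)
√(P(-68, 199) + s) = √((55 + 199) - 35396986/1883642725) = √(254 - 35396986/1883642725) = √(478409855164/1883642725) = 2*√9011532432479722819/376728545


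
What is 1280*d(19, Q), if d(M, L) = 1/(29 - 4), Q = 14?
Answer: 256/5 ≈ 51.200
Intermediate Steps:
d(M, L) = 1/25
1280*d(19, Q) = 1280*(1/25) = 256/5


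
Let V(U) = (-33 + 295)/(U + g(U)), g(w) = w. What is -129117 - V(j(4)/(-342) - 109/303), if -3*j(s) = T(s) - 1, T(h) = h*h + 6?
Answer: -1508597121/11719 ≈ -1.2873e+5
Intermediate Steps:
T(h) = 6 + h² (T(h) = h² + 6 = 6 + h²)
j(s) = -5/3 - s²/3 (j(s) = -((6 + s²) - 1)/3 = -(5 + s²)/3 = -5/3 - s²/3)
V(U) = 131/U (V(U) = (-33 + 295)/(U + U) = 262/((2*U)) = 262*(1/(2*U)) = 131/U)
-129117 - V(j(4)/(-342) - 109/303) = -129117 - 131/((-5/3 - ⅓*4²)/(-342) - 109/303) = -129117 - 131/((-5/3 - ⅓*16)*(-1/342) - 109*1/303) = -129117 - 131/((-5/3 - 16/3)*(-1/342) - 109/303) = -129117 - 131/(-7*(-1/342) - 109/303) = -129117 - 131/(7/342 - 109/303) = -129117 - 131/(-11719/34542) = -129117 - 131*(-34542)/11719 = -129117 - 1*(-4525002/11719) = -129117 + 4525002/11719 = -1508597121/11719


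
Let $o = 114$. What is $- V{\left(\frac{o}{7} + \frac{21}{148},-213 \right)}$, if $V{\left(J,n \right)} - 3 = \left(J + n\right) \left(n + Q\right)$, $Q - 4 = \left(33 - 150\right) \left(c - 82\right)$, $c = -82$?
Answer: $\frac{3865051263}{1036} \approx 3.7307 \cdot 10^{6}$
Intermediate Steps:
$Q = 19192$ ($Q = 4 + \left(33 - 150\right) \left(-82 - 82\right) = 4 - -19188 = 4 + 19188 = 19192$)
$V{\left(J,n \right)} = 3 + \left(19192 + n\right) \left(J + n\right)$ ($V{\left(J,n \right)} = 3 + \left(J + n\right) \left(n + 19192\right) = 3 + \left(J + n\right) \left(19192 + n\right) = 3 + \left(19192 + n\right) \left(J + n\right)$)
$- V{\left(\frac{o}{7} + \frac{21}{148},-213 \right)} = - (3 + \left(-213\right)^{2} + 19192 \left(\frac{114}{7} + \frac{21}{148}\right) + 19192 \left(-213\right) + \left(\frac{114}{7} + \frac{21}{148}\right) \left(-213\right)) = - (3 + 45369 + 19192 \left(114 \cdot \frac{1}{7} + 21 \cdot \frac{1}{148}\right) - 4087896 + \left(114 \cdot \frac{1}{7} + 21 \cdot \frac{1}{148}\right) \left(-213\right)) = - (3 + 45369 + 19192 \left(\frac{114}{7} + \frac{21}{148}\right) - 4087896 + \left(\frac{114}{7} + \frac{21}{148}\right) \left(-213\right)) = - (3 + 45369 + 19192 \cdot \frac{17019}{1036} - 4087896 + \frac{17019}{1036} \left(-213\right)) = - (3 + 45369 + \frac{81657162}{259} - 4087896 - \frac{3625047}{1036}) = \left(-1\right) \left(- \frac{3865051263}{1036}\right) = \frac{3865051263}{1036}$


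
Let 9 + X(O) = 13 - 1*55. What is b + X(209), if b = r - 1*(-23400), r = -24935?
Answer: -1586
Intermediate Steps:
X(O) = -51 (X(O) = -9 + (13 - 1*55) = -9 + (13 - 55) = -9 - 42 = -51)
b = -1535 (b = -24935 - 1*(-23400) = -24935 + 23400 = -1535)
b + X(209) = -1535 - 51 = -1586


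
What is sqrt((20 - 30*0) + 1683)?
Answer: sqrt(1703) ≈ 41.267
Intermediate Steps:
sqrt((20 - 30*0) + 1683) = sqrt((20 - 15*0) + 1683) = sqrt((20 + 0) + 1683) = sqrt(20 + 1683) = sqrt(1703)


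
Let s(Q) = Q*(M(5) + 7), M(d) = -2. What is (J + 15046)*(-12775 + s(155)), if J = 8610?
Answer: -283872000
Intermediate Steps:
s(Q) = 5*Q (s(Q) = Q*(-2 + 7) = Q*5 = 5*Q)
(J + 15046)*(-12775 + s(155)) = (8610 + 15046)*(-12775 + 5*155) = 23656*(-12775 + 775) = 23656*(-12000) = -283872000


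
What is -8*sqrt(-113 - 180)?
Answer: -8*I*sqrt(293) ≈ -136.94*I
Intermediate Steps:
-8*sqrt(-113 - 180) = -8*I*sqrt(293)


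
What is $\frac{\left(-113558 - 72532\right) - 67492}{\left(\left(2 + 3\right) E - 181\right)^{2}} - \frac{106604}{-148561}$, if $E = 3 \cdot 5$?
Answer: $- \frac{18237296479}{834615698} \approx -21.851$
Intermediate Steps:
$E = 15$
$\frac{\left(-113558 - 72532\right) - 67492}{\left(\left(2 + 3\right) E - 181\right)^{2}} - \frac{106604}{-148561} = \frac{\left(-113558 - 72532\right) - 67492}{\left(\left(2 + 3\right) 15 - 181\right)^{2}} - \frac{106604}{-148561} = \frac{-186090 - 67492}{\left(5 \cdot 15 - 181\right)^{2}} - - \frac{106604}{148561} = - \frac{253582}{\left(75 - 181\right)^{2}} + \frac{106604}{148561} = - \frac{253582}{\left(-106\right)^{2}} + \frac{106604}{148561} = - \frac{253582}{11236} + \frac{106604}{148561} = \left(-253582\right) \frac{1}{11236} + \frac{106604}{148561} = - \frac{126791}{5618} + \frac{106604}{148561} = - \frac{18237296479}{834615698}$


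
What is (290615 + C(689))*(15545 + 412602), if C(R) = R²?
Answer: 327676312392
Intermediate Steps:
(290615 + C(689))*(15545 + 412602) = (290615 + 689²)*(15545 + 412602) = (290615 + 474721)*428147 = 765336*428147 = 327676312392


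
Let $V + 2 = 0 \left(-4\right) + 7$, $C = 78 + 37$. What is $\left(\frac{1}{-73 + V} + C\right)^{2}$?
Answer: $\frac{61136761}{4624} \approx 13222.0$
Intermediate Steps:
$C = 115$
$V = 5$ ($V = -2 + \left(0 \left(-4\right) + 7\right) = -2 + \left(0 + 7\right) = -2 + 7 = 5$)
$\left(\frac{1}{-73 + V} + C\right)^{2} = \left(\frac{1}{-73 + 5} + 115\right)^{2} = \left(\frac{1}{-68} + 115\right)^{2} = \left(- \frac{1}{68} + 115\right)^{2} = \left(\frac{7819}{68}\right)^{2} = \frac{61136761}{4624}$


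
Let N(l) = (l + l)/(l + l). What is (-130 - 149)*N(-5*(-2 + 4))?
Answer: -279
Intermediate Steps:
N(l) = 1 (N(l) = (2*l)/((2*l)) = (2*l)*(1/(2*l)) = 1)
(-130 - 149)*N(-5*(-2 + 4)) = (-130 - 149)*1 = -279*1 = -279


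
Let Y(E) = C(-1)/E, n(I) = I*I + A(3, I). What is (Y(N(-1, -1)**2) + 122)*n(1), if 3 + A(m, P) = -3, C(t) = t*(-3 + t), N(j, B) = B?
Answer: -630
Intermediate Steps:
A(m, P) = -6 (A(m, P) = -3 - 3 = -6)
n(I) = -6 + I**2 (n(I) = I*I - 6 = I**2 - 6 = -6 + I**2)
Y(E) = 4/E (Y(E) = (-(-3 - 1))/E = (-1*(-4))/E = 4/E)
(Y(N(-1, -1)**2) + 122)*n(1) = (4/((-1)**2) + 122)*(-6 + 1**2) = (4/1 + 122)*(-6 + 1) = (4*1 + 122)*(-5) = (4 + 122)*(-5) = 126*(-5) = -630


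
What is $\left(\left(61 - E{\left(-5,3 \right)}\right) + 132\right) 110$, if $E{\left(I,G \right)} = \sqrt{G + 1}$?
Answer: $21010$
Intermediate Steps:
$E{\left(I,G \right)} = \sqrt{1 + G}$
$\left(\left(61 - E{\left(-5,3 \right)}\right) + 132\right) 110 = \left(\left(61 - \sqrt{1 + 3}\right) + 132\right) 110 = \left(\left(61 - \sqrt{4}\right) + 132\right) 110 = \left(\left(61 - 2\right) + 132\right) 110 = \left(59 + 132\right) 110 = 191 \cdot 110 = 21010$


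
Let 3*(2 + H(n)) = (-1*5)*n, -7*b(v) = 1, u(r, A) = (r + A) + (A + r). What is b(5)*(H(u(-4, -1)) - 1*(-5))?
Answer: -59/21 ≈ -2.8095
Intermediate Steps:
u(r, A) = 2*A + 2*r (u(r, A) = (A + r) + (A + r) = 2*A + 2*r)
b(v) = -⅐ (b(v) = -⅐*1 = -⅐)
H(n) = -2 - 5*n/3 (H(n) = -2 + ((-1*5)*n)/3 = -2 + (-5*n)/3 = -2 - 5*n/3)
b(5)*(H(u(-4, -1)) - 1*(-5)) = -((-2 - 5*(2*(-1) + 2*(-4))/3) - 1*(-5))/7 = -((-2 - 5*(-2 - 8)/3) + 5)/7 = -((-2 - 5/3*(-10)) + 5)/7 = -((-2 + 50/3) + 5)/7 = -(44/3 + 5)/7 = -⅐*59/3 = -59/21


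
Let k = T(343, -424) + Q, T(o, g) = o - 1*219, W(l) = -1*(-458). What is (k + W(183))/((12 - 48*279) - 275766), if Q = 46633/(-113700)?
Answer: -66126767/32875900200 ≈ -0.0020114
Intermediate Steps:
W(l) = 458
T(o, g) = -219 + o (T(o, g) = o - 219 = -219 + o)
Q = -46633/113700 (Q = 46633*(-1/113700) = -46633/113700 ≈ -0.41014)
k = 14052167/113700 (k = (-219 + 343) - 46633/113700 = 124 - 46633/113700 = 14052167/113700 ≈ 123.59)
(k + W(183))/((12 - 48*279) - 275766) = (14052167/113700 + 458)/((12 - 48*279) - 275766) = 66126767/(113700*((12 - 13392) - 275766)) = 66126767/(113700*(-13380 - 275766)) = (66126767/113700)/(-289146) = (66126767/113700)*(-1/289146) = -66126767/32875900200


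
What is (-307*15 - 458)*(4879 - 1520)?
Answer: -17006617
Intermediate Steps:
(-307*15 - 458)*(4879 - 1520) = (-4605 - 458)*3359 = -5063*3359 = -17006617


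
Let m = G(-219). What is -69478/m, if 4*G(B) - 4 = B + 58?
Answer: 277912/157 ≈ 1770.1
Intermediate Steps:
G(B) = 31/2 + B/4 (G(B) = 1 + (B + 58)/4 = 1 + (58 + B)/4 = 1 + (29/2 + B/4) = 31/2 + B/4)
m = -157/4 (m = 31/2 + (¼)*(-219) = 31/2 - 219/4 = -157/4 ≈ -39.250)
-69478/m = -69478/(-157/4) = -69478*(-4/157) = 277912/157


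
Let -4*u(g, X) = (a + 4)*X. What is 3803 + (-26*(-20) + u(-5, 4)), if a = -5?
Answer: 4324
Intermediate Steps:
u(g, X) = X/4 (u(g, X) = -(-5 + 4)*X/4 = -(-1)*X/4 = X/4)
3803 + (-26*(-20) + u(-5, 4)) = 3803 + (-26*(-20) + (¼)*4) = 3803 + (520 + 1) = 3803 + 521 = 4324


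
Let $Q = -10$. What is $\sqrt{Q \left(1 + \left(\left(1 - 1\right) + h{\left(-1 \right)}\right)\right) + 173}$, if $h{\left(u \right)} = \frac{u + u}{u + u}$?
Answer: $3 \sqrt{17} \approx 12.369$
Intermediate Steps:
$h{\left(u \right)} = 1$ ($h{\left(u \right)} = \frac{2 u}{2 u} = 2 u \frac{1}{2 u} = 1$)
$\sqrt{Q \left(1 + \left(\left(1 - 1\right) + h{\left(-1 \right)}\right)\right) + 173} = \sqrt{- 10 \left(1 + \left(\left(1 - 1\right) + 1\right)\right) + 173} = \sqrt{- 10 \left(1 + \left(0 + 1\right)\right) + 173} = \sqrt{- 10 \left(1 + 1\right) + 173} = \sqrt{\left(-10\right) 2 + 173} = \sqrt{-20 + 173} = \sqrt{153} = 3 \sqrt{17}$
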